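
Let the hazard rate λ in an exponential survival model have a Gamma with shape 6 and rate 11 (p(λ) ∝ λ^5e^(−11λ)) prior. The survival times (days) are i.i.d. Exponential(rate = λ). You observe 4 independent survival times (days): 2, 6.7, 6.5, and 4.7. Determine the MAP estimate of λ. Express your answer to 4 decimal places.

λ̂_MAP = 0.2913

The Exponential(rate=λ) likelihood is ∝ λ^n e^(−λΣtᵢ). Here n = 4 and Σtᵢ = 2 + 6.7 + 6.5 + 4.7 = 19.9.
Posterior ∝ λ^5e^(−11λ) · λ^4e^(−19.9λ) = λ^9e^(−30.9λ), i.e. Gamma(10, 30.9).
Mode = (a−1)/b = 9/30.9 ≈ 0.2913.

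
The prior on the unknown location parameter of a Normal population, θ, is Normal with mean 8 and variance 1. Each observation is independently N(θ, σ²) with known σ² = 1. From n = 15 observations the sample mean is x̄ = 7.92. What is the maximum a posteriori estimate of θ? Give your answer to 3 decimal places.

n = 15, x̄ = 7.92.
For a Normal prior and Normal likelihood with known variance, the posterior is Normal; its mode equals its mean, the precision-weighted average.
Prior precision 1/σ₀² = 1/1 = 1; data precision n/σ² = 15/1 = 15.
θ̂ = (1·8 + 15·7.92) / (1 + 15) = 126.8/16 = 7.925.

θ̂_MAP = 7.925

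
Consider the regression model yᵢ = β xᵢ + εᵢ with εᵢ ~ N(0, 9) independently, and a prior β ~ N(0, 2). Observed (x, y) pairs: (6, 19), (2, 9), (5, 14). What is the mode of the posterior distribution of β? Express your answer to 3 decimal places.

β̂_MAP = 2.906

log p(β | y) = −Σ(yᵢ − βxᵢ)²/(2·9) − β²/(2·2) + const.
Setting the derivative to zero: Σxᵢ(yᵢ − βxᵢ)/9 − β/2 = 0, so β = Σxᵢyᵢ / (Σxᵢ² + σ²/τ²).
Σxᵢyᵢ = 6·19 + 2·9 + 5·14 = 202; Σxᵢ² = 65; σ²/τ² = 4.5.
β̂_MAP = 202 / (65 + 4.5) = 202/69.5 ≈ 2.906.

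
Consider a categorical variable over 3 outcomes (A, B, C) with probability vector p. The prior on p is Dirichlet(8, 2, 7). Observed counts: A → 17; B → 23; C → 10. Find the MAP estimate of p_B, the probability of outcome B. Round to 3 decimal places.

The posterior is Dirichlet(αᵢ + nᵢ) = Dirichlet(25, 25, 17).
For a Dirichlet(a₁,…,a_K) with all aᵢ > 1, the mode has j-th component (aⱼ − 1)/(Σaᵢ − K).
Here Σaᵢ = 67 and K = 3, so p_B = (25 − 1)/(67 − 3) = 24/64 ≈ 0.375.

MAP estimate of p_B = 0.375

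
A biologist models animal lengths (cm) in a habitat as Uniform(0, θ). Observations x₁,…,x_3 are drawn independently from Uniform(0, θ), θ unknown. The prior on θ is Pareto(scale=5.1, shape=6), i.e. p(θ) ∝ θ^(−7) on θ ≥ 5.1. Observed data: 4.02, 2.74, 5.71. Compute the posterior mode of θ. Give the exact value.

θ̂_MAP = 5.71

The Uniform(0, θ) likelihood is θ^(−n) for θ ≥ max(xᵢ), zero otherwise. Here max(xᵢ) = 5.71.
Posterior ∝ θ^(−7) · θ^(−3) = θ^(−10) on θ ≥ max(5.1, 5.71) = 5.71.
This density is strictly decreasing in θ, so the posterior mode lies at the lower boundary of the support.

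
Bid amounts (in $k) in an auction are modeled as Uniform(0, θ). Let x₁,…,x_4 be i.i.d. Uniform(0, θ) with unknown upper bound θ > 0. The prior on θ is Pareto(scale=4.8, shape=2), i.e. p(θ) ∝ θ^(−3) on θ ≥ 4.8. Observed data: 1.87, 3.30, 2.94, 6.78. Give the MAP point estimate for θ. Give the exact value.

The Uniform(0, θ) likelihood is θ^(−n) for θ ≥ max(xᵢ), zero otherwise. Here max(xᵢ) = 6.78.
Posterior ∝ θ^(−3) · θ^(−4) = θ^(−7) on θ ≥ max(4.8, 6.78) = 6.78.
This density is strictly decreasing in θ, so the posterior mode lies at the lower boundary of the support.

θ̂_MAP = 6.78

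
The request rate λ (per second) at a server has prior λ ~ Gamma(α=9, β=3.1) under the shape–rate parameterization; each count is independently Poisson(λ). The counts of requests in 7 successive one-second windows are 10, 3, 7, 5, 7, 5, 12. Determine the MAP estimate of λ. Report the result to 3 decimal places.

Σxᵢ = 10+3+7+5+7+5+12 = 49, with n = 7.
Posterior ∝ λ^8e^(−3.1λ) · λ^49e^(−7λ) = λ^57e^(−10.1λ), i.e. Gamma(shape=58, rate=10.1).
The mode of a Gamma(a, b) with a ≥ 1 (shape–rate) is (a−1)/b = 57/10.1 ≈ 5.644.

λ̂_MAP = 5.644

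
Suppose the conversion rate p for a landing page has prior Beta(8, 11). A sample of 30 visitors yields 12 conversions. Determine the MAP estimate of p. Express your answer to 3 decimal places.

Prior: Beta(8, 11).
Data: 12 successes in 30 trials. The binomial likelihood contributes p^12(1−p)^18, so the posterior is Beta(8+12, 11+18) = Beta(20, 29).
For Beta(a, b) with a, b > 1 the mode is (a−1)/(a+b−2) = 19/47 ≈ 0.404.

p̂_MAP = 0.404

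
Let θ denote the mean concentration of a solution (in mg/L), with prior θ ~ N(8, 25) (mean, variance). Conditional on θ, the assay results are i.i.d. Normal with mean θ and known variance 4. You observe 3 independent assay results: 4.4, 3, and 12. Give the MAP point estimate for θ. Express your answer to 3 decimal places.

θ̂_MAP = 6.544

n = 3; x̄ = (4.4 + 3 + 12)/3 = 19.4/3 = 97/15 ≈ 6.4667.
For a Normal prior and Normal likelihood with known variance, the posterior is Normal; its mode equals its mean, the precision-weighted average.
Prior precision 1/σ₀² = 1/25 = 0.04; data precision n/σ² = 3/4 = 0.75.
θ̂ = (0.04·8 + 0.75·(97/15)) / (0.04 + 0.75) = 5.17/0.79 = 517/79 ≈ 6.544.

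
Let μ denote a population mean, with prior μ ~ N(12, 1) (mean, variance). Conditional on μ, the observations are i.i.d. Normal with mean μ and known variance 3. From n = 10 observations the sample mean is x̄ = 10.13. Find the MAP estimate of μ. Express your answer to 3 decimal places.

μ̂_MAP = 10.562

n = 10, x̄ = 10.13.
For a Normal prior and Normal likelihood with known variance, the posterior is Normal; its mode equals its mean, the precision-weighted average.
Prior precision 1/σ₀² = 1/1 = 1; data precision n/σ² = 10/3.
μ̂ = (1·12 + (10/3)·10.13) / (1 + 10/3) = (1373/30)/(13/3) = 1373/130 ≈ 10.562.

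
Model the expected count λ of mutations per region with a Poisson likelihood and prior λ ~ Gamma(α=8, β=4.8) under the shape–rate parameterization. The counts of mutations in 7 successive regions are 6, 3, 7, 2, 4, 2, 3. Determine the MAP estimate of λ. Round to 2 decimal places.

Σxᵢ = 6+3+7+2+4+2+3 = 27, with n = 7.
Posterior ∝ λ^7e^(−4.8λ) · λ^27e^(−7λ) = λ^34e^(−11.8λ), i.e. Gamma(shape=35, rate=11.8).
The mode of a Gamma(a, b) with a ≥ 1 (shape–rate) is (a−1)/b = 34/11.8 ≈ 2.88.

λ̂_MAP = 2.88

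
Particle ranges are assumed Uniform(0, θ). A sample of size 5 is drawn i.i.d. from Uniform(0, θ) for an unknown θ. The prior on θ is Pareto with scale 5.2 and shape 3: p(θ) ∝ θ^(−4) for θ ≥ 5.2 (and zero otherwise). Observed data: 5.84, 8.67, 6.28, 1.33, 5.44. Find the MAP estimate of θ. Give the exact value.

θ̂_MAP = 8.67

The Uniform(0, θ) likelihood is θ^(−n) for θ ≥ max(xᵢ), zero otherwise. Here max(xᵢ) = 8.67.
Posterior ∝ θ^(−4) · θ^(−5) = θ^(−9) on θ ≥ max(5.2, 8.67) = 8.67.
This density is strictly decreasing in θ, so the posterior mode lies at the lower boundary of the support.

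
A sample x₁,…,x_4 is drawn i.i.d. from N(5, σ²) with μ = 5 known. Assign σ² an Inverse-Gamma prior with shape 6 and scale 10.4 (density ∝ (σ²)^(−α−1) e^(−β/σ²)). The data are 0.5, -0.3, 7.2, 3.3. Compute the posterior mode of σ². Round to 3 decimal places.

Sum of squared deviations about the known mean: SS = (0.5−5)² + (-0.3−5)² + (7.2−5)² + (3.3−5)² = 56.07.
The Normal likelihood contributes (σ²)^(−n/2) exp(−SS/(2σ²)), so the posterior is Inverse-Gamma(α + n/2, β + SS/2) = Inverse-Gamma(8, 38.435).
The mode of Inverse-Gamma(a, b) is b/(a+1) = 38.435/9 ≈ 4.271.

σ̂²_MAP = 4.271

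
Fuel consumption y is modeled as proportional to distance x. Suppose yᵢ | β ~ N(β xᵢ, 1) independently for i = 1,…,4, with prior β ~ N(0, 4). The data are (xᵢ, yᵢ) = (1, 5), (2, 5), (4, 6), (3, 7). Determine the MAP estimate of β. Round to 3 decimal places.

log p(β | y) = −Σ(yᵢ − βxᵢ)²/(2·1) − β²/(2·4) + const.
Setting the derivative to zero: Σxᵢ(yᵢ − βxᵢ)/1 − β/4 = 0, so β = Σxᵢyᵢ / (Σxᵢ² + σ²/τ²).
Σxᵢyᵢ = 1·5 + 2·5 + 4·6 + 3·7 = 60; Σxᵢ² = 30; σ²/τ² = 0.25.
β̂_MAP = 60 / (30 + 0.25) = 60/30.25 ≈ 1.983.

β̂_MAP = 1.983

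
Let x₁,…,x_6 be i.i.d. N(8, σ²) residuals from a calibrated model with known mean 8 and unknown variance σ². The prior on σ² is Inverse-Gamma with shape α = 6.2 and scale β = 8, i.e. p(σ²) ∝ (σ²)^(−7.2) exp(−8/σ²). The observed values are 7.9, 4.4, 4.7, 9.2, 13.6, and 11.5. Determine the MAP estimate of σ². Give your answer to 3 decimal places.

σ̂²_MAP = 4.162

Sum of squared deviations about the known mean: SS = (7.9−8)² + (4.4−8)² + (4.7−8)² + (9.2−8)² + (13.6−8)² + (11.5−8)² = 68.91.
The Normal likelihood contributes (σ²)^(−n/2) exp(−SS/(2σ²)), so the posterior is Inverse-Gamma(α + n/2, β + SS/2) = Inverse-Gamma(9.2, 42.455).
The mode of Inverse-Gamma(a, b) is b/(a+1) = 42.455/10.2 ≈ 4.162.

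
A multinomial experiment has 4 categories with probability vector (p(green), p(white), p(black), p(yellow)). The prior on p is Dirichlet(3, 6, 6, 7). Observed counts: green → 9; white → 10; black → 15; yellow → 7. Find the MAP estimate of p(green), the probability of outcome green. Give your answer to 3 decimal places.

MAP estimate of p(green) = 0.186

The posterior is Dirichlet(αᵢ + nᵢ) = Dirichlet(12, 16, 21, 14).
For a Dirichlet(a₁,…,a_K) with all aᵢ > 1, the mode has j-th component (aⱼ − 1)/(Σaᵢ − K).
Here Σaᵢ = 63 and K = 4, so p(green) = (12 − 1)/(63 − 4) = 11/59 ≈ 0.186.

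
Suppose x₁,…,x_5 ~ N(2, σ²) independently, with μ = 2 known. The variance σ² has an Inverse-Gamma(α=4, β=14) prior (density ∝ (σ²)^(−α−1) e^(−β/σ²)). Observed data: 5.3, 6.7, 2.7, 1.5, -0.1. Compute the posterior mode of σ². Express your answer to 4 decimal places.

σ̂²_MAP = 4.4087

Sum of squared deviations about the known mean: SS = (5.3−2)² + (6.7−2)² + (2.7−2)² + (1.5−2)² + (-0.1−2)² = 38.13.
The Normal likelihood contributes (σ²)^(−n/2) exp(−SS/(2σ²)), so the posterior is Inverse-Gamma(α + n/2, β + SS/2) = Inverse-Gamma(6.5, 33.065).
The mode of Inverse-Gamma(a, b) is b/(a+1) = 33.065/7.5 ≈ 4.4087.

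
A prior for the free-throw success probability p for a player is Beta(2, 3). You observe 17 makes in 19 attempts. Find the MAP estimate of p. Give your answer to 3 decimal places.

p̂_MAP = 0.818

Prior: Beta(2, 3).
Data: 17 successes in 19 trials. The binomial likelihood contributes p^17(1−p)^2, so the posterior is Beta(2+17, 3+2) = Beta(19, 5).
For Beta(a, b) with a, b > 1 the mode is (a−1)/(a+b−2) = 18/22 ≈ 0.818.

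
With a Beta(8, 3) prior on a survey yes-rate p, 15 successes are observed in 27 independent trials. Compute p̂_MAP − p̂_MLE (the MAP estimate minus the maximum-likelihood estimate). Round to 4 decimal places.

Posterior is Beta(23, 15); MAP = (23−1)/(38−2) = 22/36 ≈ 0.61111.
MLE ignores the prior: p̂_MLE = k/n = 15/27 ≈ 0.55556.
Difference = 22/36 − 15/27 = 1/18 ≈ 0.0556.

MAP − MLE = 0.0556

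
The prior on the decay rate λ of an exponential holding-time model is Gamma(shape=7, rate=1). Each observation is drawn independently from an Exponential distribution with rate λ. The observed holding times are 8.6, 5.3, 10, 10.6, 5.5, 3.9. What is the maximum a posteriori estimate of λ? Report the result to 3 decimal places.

The Exponential(rate=λ) likelihood is ∝ λ^n e^(−λΣtᵢ). Here n = 6 and Σtᵢ = 8.6 + 5.3 + 10 + 10.6 + 5.5 + 3.9 = 43.9.
Posterior ∝ λ^6e^(−1λ) · λ^6e^(−43.9λ) = λ^12e^(−44.9λ), i.e. Gamma(13, 44.9).
Mode = (a−1)/b = 12/44.9 ≈ 0.267.

λ̂_MAP = 0.267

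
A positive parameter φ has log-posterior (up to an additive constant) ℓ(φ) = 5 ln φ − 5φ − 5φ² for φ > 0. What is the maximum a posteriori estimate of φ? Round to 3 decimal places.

ℓ'(φ) = 5/φ − 5 − 10φ. Setting this to zero and multiplying by φ: 10φ² + 5φ − 5 = 0.
φ = (−5 + √(5² + 4·10·5)) / (2·10) = (−5 + √225) / 20 = (−5 + 15)/20 = 1/2.
ℓ''(φ) = −5/φ² − 10 < 0, confirming a maximum.

φ̂_MAP = 0.500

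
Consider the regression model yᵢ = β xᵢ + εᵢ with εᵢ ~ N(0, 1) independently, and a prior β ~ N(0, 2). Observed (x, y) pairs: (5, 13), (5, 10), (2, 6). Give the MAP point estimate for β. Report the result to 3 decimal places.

log p(β | y) = −Σ(yᵢ − βxᵢ)²/(2·1) − β²/(2·2) + const.
Setting the derivative to zero: Σxᵢ(yᵢ − βxᵢ)/1 − β/2 = 0, so β = Σxᵢyᵢ / (Σxᵢ² + σ²/τ²).
Σxᵢyᵢ = 5·13 + 5·10 + 2·6 = 127; Σxᵢ² = 54; σ²/τ² = 0.5.
β̂_MAP = 127 / (54 + 0.5) = 127/54.5 ≈ 2.330.

β̂_MAP = 2.330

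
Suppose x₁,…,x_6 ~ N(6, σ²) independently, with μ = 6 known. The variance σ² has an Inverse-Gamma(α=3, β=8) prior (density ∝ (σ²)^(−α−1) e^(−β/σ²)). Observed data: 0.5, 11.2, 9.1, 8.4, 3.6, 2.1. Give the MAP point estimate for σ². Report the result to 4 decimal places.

Sum of squared deviations about the known mean: SS = (0.5−6)² + (11.2−6)² + (9.1−6)² + (8.4−6)² + (3.6−6)² + (2.1−6)² = 93.63.
The Normal likelihood contributes (σ²)^(−n/2) exp(−SS/(2σ²)), so the posterior is Inverse-Gamma(α + n/2, β + SS/2) = Inverse-Gamma(6, 54.815).
The mode of Inverse-Gamma(a, b) is b/(a+1) = 54.815/7 ≈ 7.8307.

σ̂²_MAP = 7.8307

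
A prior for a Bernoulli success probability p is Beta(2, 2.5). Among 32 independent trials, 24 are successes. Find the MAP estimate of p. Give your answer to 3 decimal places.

p̂_MAP = 0.725

Prior: Beta(2, 2.5).
Data: 24 successes in 32 trials. The binomial likelihood contributes p^24(1−p)^8, so the posterior is Beta(2+24, 2.5+8) = Beta(26, 10.5).
For Beta(a, b) with a, b > 1 the mode is (a−1)/(a+b−2) = 25/34.5 ≈ 0.725.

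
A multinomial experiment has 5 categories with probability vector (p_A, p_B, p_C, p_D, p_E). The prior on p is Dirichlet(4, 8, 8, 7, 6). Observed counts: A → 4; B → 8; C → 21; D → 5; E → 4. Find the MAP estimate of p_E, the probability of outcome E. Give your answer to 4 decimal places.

The posterior is Dirichlet(αᵢ + nᵢ) = Dirichlet(8, 16, 29, 12, 10).
For a Dirichlet(a₁,…,a_K) with all aᵢ > 1, the mode has j-th component (aⱼ − 1)/(Σaᵢ − K).
Here Σaᵢ = 75 and K = 5, so p_E = (10 − 1)/(75 − 5) = 9/70 ≈ 0.1286.

MAP estimate of p_E = 0.1286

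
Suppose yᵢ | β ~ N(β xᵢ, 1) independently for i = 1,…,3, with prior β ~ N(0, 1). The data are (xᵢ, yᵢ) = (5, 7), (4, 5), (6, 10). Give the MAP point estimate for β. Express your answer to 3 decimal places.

log p(β | y) = −Σ(yᵢ − βxᵢ)²/(2·1) − β²/(2·1) + const.
Setting the derivative to zero: Σxᵢ(yᵢ − βxᵢ)/1 − β/1 = 0, so β = Σxᵢyᵢ / (Σxᵢ² + σ²/τ²).
Σxᵢyᵢ = 5·7 + 4·5 + 6·10 = 115; Σxᵢ² = 77; σ²/τ² = 1.
β̂_MAP = 115 / (77 + 1) = 115/78 ≈ 1.474.

β̂_MAP = 1.474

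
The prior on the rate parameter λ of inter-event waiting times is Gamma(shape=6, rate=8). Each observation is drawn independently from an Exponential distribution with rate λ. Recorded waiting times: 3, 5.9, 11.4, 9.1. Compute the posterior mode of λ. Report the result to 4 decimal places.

λ̂_MAP = 0.2406

The Exponential(rate=λ) likelihood is ∝ λ^n e^(−λΣtᵢ). Here n = 4 and Σtᵢ = 3 + 5.9 + 11.4 + 9.1 = 29.4.
Posterior ∝ λ^5e^(−8λ) · λ^4e^(−29.4λ) = λ^9e^(−37.4λ), i.e. Gamma(10, 37.4).
Mode = (a−1)/b = 9/37.4 ≈ 0.2406.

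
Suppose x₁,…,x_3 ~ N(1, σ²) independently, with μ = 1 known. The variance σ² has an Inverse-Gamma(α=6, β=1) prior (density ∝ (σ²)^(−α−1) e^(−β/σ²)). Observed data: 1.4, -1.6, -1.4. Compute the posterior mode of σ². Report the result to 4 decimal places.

σ̂²_MAP = 0.8635

Sum of squared deviations about the known mean: SS = (1.4−1)² + (-1.6−1)² + (-1.4−1)² = 12.68.
The Normal likelihood contributes (σ²)^(−n/2) exp(−SS/(2σ²)), so the posterior is Inverse-Gamma(α + n/2, β + SS/2) = Inverse-Gamma(7.5, 7.34).
The mode of Inverse-Gamma(a, b) is b/(a+1) = 7.34/8.5 ≈ 0.8635.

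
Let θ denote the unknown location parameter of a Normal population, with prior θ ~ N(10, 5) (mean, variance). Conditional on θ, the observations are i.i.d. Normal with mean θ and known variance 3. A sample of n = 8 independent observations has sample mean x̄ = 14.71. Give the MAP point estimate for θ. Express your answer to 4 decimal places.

θ̂_MAP = 14.3814

n = 8, x̄ = 14.71.
For a Normal prior and Normal likelihood with known variance, the posterior is Normal; its mode equals its mean, the precision-weighted average.
Prior precision 1/σ₀² = 1/5 = 0.2; data precision n/σ² = 8/3.
θ̂ = (0.2·10 + (8/3)·14.71) / (0.2 + 8/3) = (3092/75)/(43/15) = 3092/215 ≈ 14.3814.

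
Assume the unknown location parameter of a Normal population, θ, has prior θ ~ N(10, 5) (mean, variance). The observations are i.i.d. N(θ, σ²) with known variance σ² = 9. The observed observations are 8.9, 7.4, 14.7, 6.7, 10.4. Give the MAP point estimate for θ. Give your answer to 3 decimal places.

θ̂_MAP = 9.721

n = 5; x̄ = (8.9 + 7.4 + 14.7 + 6.7 + 10.4)/5 = 48.1/5 = 9.62.
For a Normal prior and Normal likelihood with known variance, the posterior is Normal; its mode equals its mean, the precision-weighted average.
Prior precision 1/σ₀² = 1/5 = 0.2; data precision n/σ² = 5/9.
θ̂ = (0.2·10 + (5/9)·9.62) / (0.2 + 5/9) = (661/90)/(34/45) = 661/68 ≈ 9.721.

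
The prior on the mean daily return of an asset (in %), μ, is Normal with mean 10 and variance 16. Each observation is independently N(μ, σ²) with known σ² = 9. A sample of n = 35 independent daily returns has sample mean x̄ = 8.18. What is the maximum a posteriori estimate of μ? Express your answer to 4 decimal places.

n = 35, x̄ = 8.18.
For a Normal prior and Normal likelihood with known variance, the posterior is Normal; its mode equals its mean, the precision-weighted average.
Prior precision 1/σ₀² = 1/16 = 0.0625; data precision n/σ² = 35/9.
μ̂ = (0.0625·10 + (35/9)·8.18) / (0.0625 + 35/9) = (11677/360)/(569/144) = 23354/2845 ≈ 8.2088.

μ̂_MAP = 8.2088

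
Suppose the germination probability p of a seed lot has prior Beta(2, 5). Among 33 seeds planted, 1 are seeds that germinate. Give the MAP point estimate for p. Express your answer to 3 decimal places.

p̂_MAP = 0.053

Prior: Beta(2, 5).
Data: 1 success in 33 trials. The binomial likelihood contributes p(1−p)^32, so the posterior is Beta(2+1, 5+32) = Beta(3, 37).
For Beta(a, b) with a, b > 1 the mode is (a−1)/(a+b−2) = 2/38 ≈ 0.053.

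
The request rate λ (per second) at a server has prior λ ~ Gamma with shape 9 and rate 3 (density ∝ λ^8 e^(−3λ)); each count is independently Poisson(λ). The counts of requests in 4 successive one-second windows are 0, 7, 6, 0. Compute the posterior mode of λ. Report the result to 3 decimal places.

λ̂_MAP = 3.000

Σxᵢ = 0+7+6+0 = 13, with n = 4.
Posterior ∝ λ^8e^(−3λ) · λ^13e^(−4λ) = λ^21e^(−7λ), i.e. Gamma(shape=22, rate=7).
The mode of a Gamma(a, b) with a ≥ 1 (shape–rate) is (a−1)/b = 21/7 ≈ 3.000.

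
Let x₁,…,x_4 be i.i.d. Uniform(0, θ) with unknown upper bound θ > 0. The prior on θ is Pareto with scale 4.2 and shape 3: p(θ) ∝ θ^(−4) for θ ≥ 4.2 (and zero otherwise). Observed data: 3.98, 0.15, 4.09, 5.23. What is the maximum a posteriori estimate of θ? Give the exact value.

θ̂_MAP = 5.23

The Uniform(0, θ) likelihood is θ^(−n) for θ ≥ max(xᵢ), zero otherwise. Here max(xᵢ) = 5.23.
Posterior ∝ θ^(−4) · θ^(−4) = θ^(−8) on θ ≥ max(4.2, 5.23) = 5.23.
This density is strictly decreasing in θ, so the posterior mode lies at the lower boundary of the support.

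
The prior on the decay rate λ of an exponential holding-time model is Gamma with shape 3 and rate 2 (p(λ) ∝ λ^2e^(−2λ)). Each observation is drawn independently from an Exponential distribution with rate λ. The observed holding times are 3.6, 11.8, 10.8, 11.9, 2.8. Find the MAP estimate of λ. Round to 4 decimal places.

The Exponential(rate=λ) likelihood is ∝ λ^n e^(−λΣtᵢ). Here n = 5 and Σtᵢ = 3.6 + 11.8 + 10.8 + 11.9 + 2.8 = 40.9.
Posterior ∝ λ^2e^(−2λ) · λ^5e^(−40.9λ) = λ^7e^(−42.9λ), i.e. Gamma(8, 42.9).
Mode = (a−1)/b = 7/42.9 ≈ 0.1632.

λ̂_MAP = 0.1632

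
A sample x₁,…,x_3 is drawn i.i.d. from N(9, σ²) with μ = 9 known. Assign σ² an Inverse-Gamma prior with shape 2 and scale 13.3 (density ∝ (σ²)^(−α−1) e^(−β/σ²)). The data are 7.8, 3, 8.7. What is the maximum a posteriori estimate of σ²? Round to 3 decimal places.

σ̂²_MAP = 7.126

Sum of squared deviations about the known mean: SS = (7.8−9)² + (3−9)² + (8.7−9)² = 37.53.
The Normal likelihood contributes (σ²)^(−n/2) exp(−SS/(2σ²)), so the posterior is Inverse-Gamma(α + n/2, β + SS/2) = Inverse-Gamma(3.5, 32.065).
The mode of Inverse-Gamma(a, b) is b/(a+1) = 32.065/4.5 ≈ 7.126.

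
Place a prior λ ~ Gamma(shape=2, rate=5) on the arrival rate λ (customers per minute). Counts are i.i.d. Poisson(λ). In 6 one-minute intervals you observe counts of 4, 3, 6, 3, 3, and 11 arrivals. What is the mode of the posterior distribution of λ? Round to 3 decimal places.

Σxᵢ = 4+3+6+3+3+11 = 30, with n = 6.
Posterior ∝ λe^(−5λ) · λ^30e^(−6λ) = λ^31e^(−11λ), i.e. Gamma(shape=32, rate=11).
The mode of a Gamma(a, b) with a ≥ 1 (shape–rate) is (a−1)/b = 31/11 ≈ 2.818.

λ̂_MAP = 2.818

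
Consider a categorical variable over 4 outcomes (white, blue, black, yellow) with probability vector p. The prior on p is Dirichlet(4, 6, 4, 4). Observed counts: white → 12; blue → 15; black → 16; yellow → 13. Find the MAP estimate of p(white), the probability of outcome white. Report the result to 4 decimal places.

The posterior is Dirichlet(αᵢ + nᵢ) = Dirichlet(16, 21, 20, 17).
For a Dirichlet(a₁,…,a_K) with all aᵢ > 1, the mode has j-th component (aⱼ − 1)/(Σaᵢ − K).
Here Σaᵢ = 74 and K = 4, so p(white) = (16 − 1)/(74 − 4) = 15/70 ≈ 0.2143.

MAP estimate of p(white) = 0.2143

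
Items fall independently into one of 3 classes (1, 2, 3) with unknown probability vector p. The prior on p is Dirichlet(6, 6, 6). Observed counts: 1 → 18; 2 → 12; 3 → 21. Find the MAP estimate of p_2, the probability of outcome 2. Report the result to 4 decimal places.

The posterior is Dirichlet(αᵢ + nᵢ) = Dirichlet(24, 18, 27).
For a Dirichlet(a₁,…,a_K) with all aᵢ > 1, the mode has j-th component (aⱼ − 1)/(Σaᵢ − K).
Here Σaᵢ = 69 and K = 3, so p_2 = (18 − 1)/(69 − 3) = 17/66 ≈ 0.2576.

MAP estimate: 0.2576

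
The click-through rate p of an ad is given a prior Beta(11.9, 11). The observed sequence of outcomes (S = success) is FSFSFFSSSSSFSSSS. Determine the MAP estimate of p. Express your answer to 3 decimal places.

Prior: Beta(11.9, 11).
Data: 11 successes in 16 trials (from the sequence). The binomial likelihood contributes p^11(1−p)^5, so the posterior is Beta(11.9+11, 11+5) = Beta(22.9, 16).
For Beta(a, b) with a, b > 1 the mode is (a−1)/(a+b−2) = 21.9/36.9 ≈ 0.593.

p̂_MAP = 0.593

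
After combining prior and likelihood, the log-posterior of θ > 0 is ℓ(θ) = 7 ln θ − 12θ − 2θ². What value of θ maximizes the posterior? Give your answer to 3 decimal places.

ℓ'(θ) = 7/θ − 12 − 4θ. Setting this to zero and multiplying by θ: 4θ² + 12θ − 7 = 0.
θ = (−12 + √(12² + 4·4·7)) / (2·4) = (−12 + √256) / 8 = (−12 + 16)/8 = 1/2.
ℓ''(θ) = −7/θ² − 4 < 0, confirming a maximum.

θ̂_MAP = 0.500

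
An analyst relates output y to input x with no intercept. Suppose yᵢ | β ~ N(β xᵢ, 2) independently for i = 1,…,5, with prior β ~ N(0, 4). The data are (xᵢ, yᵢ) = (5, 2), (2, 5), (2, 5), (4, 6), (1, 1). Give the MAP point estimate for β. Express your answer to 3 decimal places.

β̂_MAP = 1.089

log p(β | y) = −Σ(yᵢ − βxᵢ)²/(2·2) − β²/(2·4) + const.
Setting the derivative to zero: Σxᵢ(yᵢ − βxᵢ)/2 − β/4 = 0, so β = Σxᵢyᵢ / (Σxᵢ² + σ²/τ²).
Σxᵢyᵢ = 5·2 + 2·5 + 2·5 + 4·6 + 1·1 = 55; Σxᵢ² = 50; σ²/τ² = 0.5.
β̂_MAP = 55 / (50 + 0.5) = 55/50.5 ≈ 1.089.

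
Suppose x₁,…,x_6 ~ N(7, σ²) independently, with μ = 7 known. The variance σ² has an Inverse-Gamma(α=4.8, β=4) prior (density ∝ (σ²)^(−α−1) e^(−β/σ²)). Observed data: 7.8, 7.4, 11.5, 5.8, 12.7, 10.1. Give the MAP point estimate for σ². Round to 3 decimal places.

σ̂²_MAP = 4.124

Sum of squared deviations about the known mean: SS = (7.8−7)² + (7.4−7)² + (11.5−7)² + (5.8−7)² + (12.7−7)² + (10.1−7)² = 64.59.
The Normal likelihood contributes (σ²)^(−n/2) exp(−SS/(2σ²)), so the posterior is Inverse-Gamma(α + n/2, β + SS/2) = Inverse-Gamma(7.8, 36.295).
The mode of Inverse-Gamma(a, b) is b/(a+1) = 36.295/8.8 ≈ 4.124.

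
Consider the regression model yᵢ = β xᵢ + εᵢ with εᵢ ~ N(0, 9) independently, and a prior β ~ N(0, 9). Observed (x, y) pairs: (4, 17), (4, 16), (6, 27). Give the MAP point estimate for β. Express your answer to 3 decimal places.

log p(β | y) = −Σ(yᵢ − βxᵢ)²/(2·9) − β²/(2·9) + const.
Setting the derivative to zero: Σxᵢ(yᵢ − βxᵢ)/9 − β/9 = 0, so β = Σxᵢyᵢ / (Σxᵢ² + σ²/τ²).
Σxᵢyᵢ = 4·17 + 4·16 + 6·27 = 294; Σxᵢ² = 68; σ²/τ² = 1.
β̂_MAP = 294 / (68 + 1) = 294/69 ≈ 4.261.

β̂_MAP = 4.261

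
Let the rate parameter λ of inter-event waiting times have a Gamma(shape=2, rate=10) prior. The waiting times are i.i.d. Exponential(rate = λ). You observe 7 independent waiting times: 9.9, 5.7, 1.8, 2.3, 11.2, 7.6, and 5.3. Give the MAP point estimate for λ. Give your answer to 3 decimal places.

The Exponential(rate=λ) likelihood is ∝ λ^n e^(−λΣtᵢ). Here n = 7 and Σtᵢ = 9.9 + 5.7 + 1.8 + 2.3 + 11.2 + 7.6 + 5.3 = 43.8.
Posterior ∝ λe^(−10λ) · λ^7e^(−43.8λ) = λ^8e^(−53.8λ), i.e. Gamma(9, 53.8).
Mode = (a−1)/b = 8/53.8 ≈ 0.149.

λ̂_MAP = 0.149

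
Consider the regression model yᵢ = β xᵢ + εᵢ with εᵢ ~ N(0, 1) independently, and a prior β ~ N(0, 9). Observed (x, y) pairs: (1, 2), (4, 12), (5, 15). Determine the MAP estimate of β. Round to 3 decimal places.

β̂_MAP = 2.968

log p(β | y) = −Σ(yᵢ − βxᵢ)²/(2·1) − β²/(2·9) + const.
Setting the derivative to zero: Σxᵢ(yᵢ − βxᵢ)/1 − β/9 = 0, so β = Σxᵢyᵢ / (Σxᵢ² + σ²/τ²).
Σxᵢyᵢ = 1·2 + 4·12 + 5·15 = 125; Σxᵢ² = 42; σ²/τ² = 1/9.
β̂_MAP = 125 / (42 + 1/9) = 125/(379/9) = 1125/379 ≈ 2.968.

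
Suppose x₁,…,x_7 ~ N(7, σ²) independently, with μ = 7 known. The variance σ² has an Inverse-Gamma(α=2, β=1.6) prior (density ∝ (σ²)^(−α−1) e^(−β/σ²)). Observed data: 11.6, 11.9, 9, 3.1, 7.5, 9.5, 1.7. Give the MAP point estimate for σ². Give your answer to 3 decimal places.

Sum of squared deviations about the known mean: SS = (11.6−7)² + (11.9−7)² + (9−7)² + (3.1−7)² + (7.5−7)² + (9.5−7)² + (1.7−7)² = 98.97.
The Normal likelihood contributes (σ²)^(−n/2) exp(−SS/(2σ²)), so the posterior is Inverse-Gamma(α + n/2, β + SS/2) = Inverse-Gamma(5.5, 51.085).
The mode of Inverse-Gamma(a, b) is b/(a+1) = 51.085/6.5 ≈ 7.859.

σ̂²_MAP = 7.859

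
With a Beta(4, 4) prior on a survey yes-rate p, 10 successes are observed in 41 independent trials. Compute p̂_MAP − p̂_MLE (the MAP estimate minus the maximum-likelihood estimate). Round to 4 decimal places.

MAP − MLE = 0.0327

Posterior is Beta(14, 35); MAP = (14−1)/(49−2) = 13/47 ≈ 0.27660.
MLE ignores the prior: p̂_MLE = k/n = 10/41 ≈ 0.24390.
Difference = 13/47 − 10/41 = 63/1927 ≈ 0.0327.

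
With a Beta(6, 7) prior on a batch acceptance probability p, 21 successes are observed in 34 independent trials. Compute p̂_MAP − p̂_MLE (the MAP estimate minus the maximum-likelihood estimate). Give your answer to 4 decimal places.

Posterior is Beta(27, 20); MAP = (27−1)/(47−2) = 26/45 ≈ 0.57778.
MLE ignores the prior: p̂_MLE = k/n = 21/34 ≈ 0.61765.
Difference = 26/45 − 21/34 = -61/1530 ≈ -0.0399.

MAP − MLE = -0.0399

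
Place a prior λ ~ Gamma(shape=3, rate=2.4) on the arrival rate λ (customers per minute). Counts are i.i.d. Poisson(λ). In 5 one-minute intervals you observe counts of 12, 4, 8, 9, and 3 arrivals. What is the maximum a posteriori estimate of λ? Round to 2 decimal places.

λ̂_MAP = 5.14

Σxᵢ = 12+4+8+9+3 = 36, with n = 5.
Posterior ∝ λ^2e^(−2.4λ) · λ^36e^(−5λ) = λ^38e^(−7.4λ), i.e. Gamma(shape=39, rate=7.4).
The mode of a Gamma(a, b) with a ≥ 1 (shape–rate) is (a−1)/b = 38/7.4 ≈ 5.14.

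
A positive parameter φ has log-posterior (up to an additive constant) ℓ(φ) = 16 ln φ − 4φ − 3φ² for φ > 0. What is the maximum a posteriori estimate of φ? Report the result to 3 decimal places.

φ̂_MAP = 1.333

ℓ'(φ) = 16/φ − 4 − 6φ. Setting this to zero and multiplying by φ: 6φ² + 4φ − 16 = 0.
φ = (−4 + √(4² + 4·6·16)) / (2·6) = (−4 + √400) / 12 = (−4 + 20)/12 = 4/3.
ℓ''(φ) = −16/φ² − 6 < 0, confirming a maximum.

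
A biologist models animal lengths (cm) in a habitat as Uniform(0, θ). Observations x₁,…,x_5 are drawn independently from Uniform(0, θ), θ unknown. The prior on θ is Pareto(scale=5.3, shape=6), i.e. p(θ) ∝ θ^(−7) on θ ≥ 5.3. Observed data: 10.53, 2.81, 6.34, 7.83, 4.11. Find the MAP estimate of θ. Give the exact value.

The Uniform(0, θ) likelihood is θ^(−n) for θ ≥ max(xᵢ), zero otherwise. Here max(xᵢ) = 10.53.
Posterior ∝ θ^(−7) · θ^(−5) = θ^(−12) on θ ≥ max(5.3, 10.53) = 10.53.
This density is strictly decreasing in θ, so the posterior mode lies at the lower boundary of the support.

θ̂_MAP = 10.53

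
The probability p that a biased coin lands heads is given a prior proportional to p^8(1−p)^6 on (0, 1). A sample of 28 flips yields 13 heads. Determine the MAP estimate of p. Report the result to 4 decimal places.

p̂_MAP = 0.5000

The prior density ∝ p^8(1−p)^6 is the kernel of Beta(9, 7).
Data: 13 successes in 28 trials. The binomial likelihood contributes p^13(1−p)^15, so the posterior is Beta(9+13, 7+15) = Beta(22, 22).
For Beta(a, b) with a, b > 1 the mode is (a−1)/(a+b−2) = 21/42 ≈ 0.5000.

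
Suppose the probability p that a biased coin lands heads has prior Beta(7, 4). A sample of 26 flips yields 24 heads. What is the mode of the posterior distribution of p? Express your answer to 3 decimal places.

p̂_MAP = 0.857

Prior: Beta(7, 4).
Data: 24 successes in 26 trials. The binomial likelihood contributes p^24(1−p)^2, so the posterior is Beta(7+24, 4+2) = Beta(31, 6).
For Beta(a, b) with a, b > 1 the mode is (a−1)/(a+b−2) = 30/35 ≈ 0.857.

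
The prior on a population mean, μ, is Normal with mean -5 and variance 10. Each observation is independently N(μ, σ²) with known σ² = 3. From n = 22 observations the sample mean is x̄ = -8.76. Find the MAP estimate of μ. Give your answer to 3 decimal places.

μ̂_MAP = -8.709

n = 22, x̄ = -8.76.
For a Normal prior and Normal likelihood with known variance, the posterior is Normal; its mode equals its mean, the precision-weighted average.
Prior precision 1/σ₀² = 1/10 = 0.1; data precision n/σ² = 22/3.
μ̂ = (0.1·(-5) + (22/3)·(-8.76)) / (0.1 + 22/3) = (-64.74)/(223/30) = -9711/1115 ≈ -8.709.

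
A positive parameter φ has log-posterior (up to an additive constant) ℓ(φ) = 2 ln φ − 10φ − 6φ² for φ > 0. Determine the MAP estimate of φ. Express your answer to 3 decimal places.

ℓ'(φ) = 2/φ − 10 − 12φ. Setting this to zero and multiplying by φ: 12φ² + 10φ − 2 = 0.
φ = (−10 + √(10² + 4·12·2)) / (2·12) = (−10 + √196) / 24 = (−10 + 14)/24 = 1/6.
ℓ''(φ) = −2/φ² − 12 < 0, confirming a maximum.

φ̂_MAP = 0.167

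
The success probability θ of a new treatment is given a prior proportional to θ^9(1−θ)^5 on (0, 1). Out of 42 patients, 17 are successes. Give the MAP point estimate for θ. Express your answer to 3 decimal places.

θ̂_MAP = 0.464

The prior density ∝ θ^9(1−θ)^5 is the kernel of Beta(10, 6).
Data: 17 successes in 42 trials. The binomial likelihood contributes θ^17(1−θ)^25, so the posterior is Beta(10+17, 6+25) = Beta(27, 31).
For Beta(a, b) with a, b > 1 the mode is (a−1)/(a+b−2) = 26/56 ≈ 0.464.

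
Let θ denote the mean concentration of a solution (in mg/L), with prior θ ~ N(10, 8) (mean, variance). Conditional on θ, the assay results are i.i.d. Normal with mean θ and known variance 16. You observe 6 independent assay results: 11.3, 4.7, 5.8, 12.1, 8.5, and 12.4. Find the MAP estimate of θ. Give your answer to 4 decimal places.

n = 6; x̄ = (11.3 + 4.7 + 5.8 + 12.1 + 8.5 + 12.4)/6 = 54.8/6 = 137/15 ≈ 9.1333.
For a Normal prior and Normal likelihood with known variance, the posterior is Normal; its mode equals its mean, the precision-weighted average.
Prior precision 1/σ₀² = 1/8 = 0.125; data precision n/σ² = 6/16 = 0.375.
θ̂ = (0.125·10 + 0.375·(137/15)) / (0.125 + 0.375) = 4.675/0.5 = 9.3500.

θ̂_MAP = 9.3500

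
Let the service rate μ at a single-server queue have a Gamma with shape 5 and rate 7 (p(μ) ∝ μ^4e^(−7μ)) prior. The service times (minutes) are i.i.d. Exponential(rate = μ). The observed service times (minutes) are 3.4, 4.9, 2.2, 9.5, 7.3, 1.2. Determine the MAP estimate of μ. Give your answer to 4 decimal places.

μ̂_MAP = 0.2817

The Exponential(rate=μ) likelihood is ∝ μ^n e^(−μΣtᵢ). Here n = 6 and Σtᵢ = 3.4 + 4.9 + 2.2 + 9.5 + 7.3 + 1.2 = 28.5.
Posterior ∝ μ^4e^(−7μ) · μ^6e^(−28.5μ) = μ^10e^(−35.5μ), i.e. Gamma(11, 35.5).
Mode = (a−1)/b = 10/35.5 ≈ 0.2817.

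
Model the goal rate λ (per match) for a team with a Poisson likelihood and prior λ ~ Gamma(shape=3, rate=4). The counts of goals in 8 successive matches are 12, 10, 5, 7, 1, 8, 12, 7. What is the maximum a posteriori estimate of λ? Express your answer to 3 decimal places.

λ̂_MAP = 5.333

Σxᵢ = 12+10+5+7+1+8+12+7 = 62, with n = 8.
Posterior ∝ λ^2e^(−4λ) · λ^62e^(−8λ) = λ^64e^(−12λ), i.e. Gamma(shape=65, rate=12).
The mode of a Gamma(a, b) with a ≥ 1 (shape–rate) is (a−1)/b = 64/12 ≈ 5.333.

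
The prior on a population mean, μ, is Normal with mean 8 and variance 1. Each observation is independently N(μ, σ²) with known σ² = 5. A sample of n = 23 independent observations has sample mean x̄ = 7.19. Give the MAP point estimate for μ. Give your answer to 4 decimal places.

μ̂_MAP = 7.3346

n = 23, x̄ = 7.19.
For a Normal prior and Normal likelihood with known variance, the posterior is Normal; its mode equals its mean, the precision-weighted average.
Prior precision 1/σ₀² = 1/1 = 1; data precision n/σ² = 23/5 = 4.6.
μ̂ = (1·8 + 4.6·7.19) / (1 + 4.6) = 41.074/5.6 = 20537/2800 ≈ 7.3346.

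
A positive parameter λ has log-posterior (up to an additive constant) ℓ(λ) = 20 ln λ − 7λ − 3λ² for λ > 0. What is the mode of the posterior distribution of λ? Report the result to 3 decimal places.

ℓ'(λ) = 20/λ − 7 − 6λ. Setting this to zero and multiplying by λ: 6λ² + 7λ − 20 = 0.
λ = (−7 + √(7² + 4·6·20)) / (2·6) = (−7 + √529) / 12 = (−7 + 23)/12 = 4/3.
ℓ''(λ) = −20/λ² − 6 < 0, confirming a maximum.

λ̂_MAP = 1.333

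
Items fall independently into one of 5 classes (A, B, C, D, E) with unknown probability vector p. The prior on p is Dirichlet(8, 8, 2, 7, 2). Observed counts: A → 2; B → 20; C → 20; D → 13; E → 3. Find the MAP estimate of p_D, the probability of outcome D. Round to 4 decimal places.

MAP estimate of p_D = 0.2375

The posterior is Dirichlet(αᵢ + nᵢ) = Dirichlet(10, 28, 22, 20, 5).
For a Dirichlet(a₁,…,a_K) with all aᵢ > 1, the mode has j-th component (aⱼ − 1)/(Σaᵢ − K).
Here Σaᵢ = 85 and K = 5, so p_D = (20 − 1)/(85 − 5) = 19/80 ≈ 0.2375.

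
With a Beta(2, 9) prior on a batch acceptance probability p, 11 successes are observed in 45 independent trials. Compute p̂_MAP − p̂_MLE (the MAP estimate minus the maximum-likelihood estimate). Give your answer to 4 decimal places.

MAP − MLE = -0.0222

Posterior is Beta(13, 43); MAP = (13−1)/(56−2) = 12/54 ≈ 0.22222.
MLE ignores the prior: p̂_MLE = k/n = 11/45 ≈ 0.24444.
Difference = 12/54 − 11/45 = -1/45 ≈ -0.0222.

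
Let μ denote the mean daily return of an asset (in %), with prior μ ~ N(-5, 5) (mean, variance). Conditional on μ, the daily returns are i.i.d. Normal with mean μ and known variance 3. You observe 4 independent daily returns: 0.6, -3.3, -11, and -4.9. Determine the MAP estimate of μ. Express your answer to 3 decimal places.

n = 4; x̄ = (0.6 + (-3.3) + (-11) + (-4.9))/4 = -18.6/4 = -4.65.
For a Normal prior and Normal likelihood with known variance, the posterior is Normal; its mode equals its mean, the precision-weighted average.
Prior precision 1/σ₀² = 1/5 = 0.2; data precision n/σ² = 4/3.
μ̂ = (0.2·(-5) + (4/3)·(-4.65)) / (0.2 + 4/3) = (-7.2)/(23/15) = -108/23 ≈ -4.696.

μ̂_MAP = -4.696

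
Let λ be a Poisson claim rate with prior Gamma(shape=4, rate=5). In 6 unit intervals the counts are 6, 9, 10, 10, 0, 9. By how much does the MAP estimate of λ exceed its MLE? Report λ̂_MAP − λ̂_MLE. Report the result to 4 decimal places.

MAP − MLE = -3.0606

Σxᵢ = 44. Posterior is Gamma(48, 11); MAP = (48−1)/11 = 47/11 ≈ 4.27273.
MLE = x̄ = 44/6 ≈ 7.33333.
Difference = 47/11 − 44/6 = -101/33 ≈ -3.0606.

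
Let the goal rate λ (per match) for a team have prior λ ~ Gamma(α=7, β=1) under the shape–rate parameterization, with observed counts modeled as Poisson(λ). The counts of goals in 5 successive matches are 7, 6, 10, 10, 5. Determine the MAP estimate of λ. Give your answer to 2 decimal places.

Σxᵢ = 7+6+10+10+5 = 38, with n = 5.
Posterior ∝ λ^6e^(−1λ) · λ^38e^(−5λ) = λ^44e^(−6λ), i.e. Gamma(shape=45, rate=6).
The mode of a Gamma(a, b) with a ≥ 1 (shape–rate) is (a−1)/b = 44/6 ≈ 7.33.

λ̂_MAP = 7.33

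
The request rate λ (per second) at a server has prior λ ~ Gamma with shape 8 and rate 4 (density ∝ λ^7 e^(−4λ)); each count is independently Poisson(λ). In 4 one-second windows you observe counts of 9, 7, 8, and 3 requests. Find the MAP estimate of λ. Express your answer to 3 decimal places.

Σxᵢ = 9+7+8+3 = 27, with n = 4.
Posterior ∝ λ^7e^(−4λ) · λ^27e^(−4λ) = λ^34e^(−8λ), i.e. Gamma(shape=35, rate=8).
The mode of a Gamma(a, b) with a ≥ 1 (shape–rate) is (a−1)/b = 34/8 ≈ 4.250.

λ̂_MAP = 4.250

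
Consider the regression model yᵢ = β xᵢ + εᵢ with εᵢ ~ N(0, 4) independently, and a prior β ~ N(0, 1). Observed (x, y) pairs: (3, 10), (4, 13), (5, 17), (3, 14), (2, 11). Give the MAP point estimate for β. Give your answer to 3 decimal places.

β̂_MAP = 3.448

log p(β | y) = −Σ(yᵢ − βxᵢ)²/(2·4) − β²/(2·1) + const.
Setting the derivative to zero: Σxᵢ(yᵢ − βxᵢ)/4 − β/1 = 0, so β = Σxᵢyᵢ / (Σxᵢ² + σ²/τ²).
Σxᵢyᵢ = 3·10 + 4·13 + 5·17 + 3·14 + 2·11 = 231; Σxᵢ² = 63; σ²/τ² = 4.
β̂_MAP = 231 / (63 + 4) = 231/67 ≈ 3.448.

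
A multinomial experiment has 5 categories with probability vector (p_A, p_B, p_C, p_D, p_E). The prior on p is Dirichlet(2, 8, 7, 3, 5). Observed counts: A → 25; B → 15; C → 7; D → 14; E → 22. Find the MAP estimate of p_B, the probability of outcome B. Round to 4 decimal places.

The posterior is Dirichlet(αᵢ + nᵢ) = Dirichlet(27, 23, 14, 17, 27).
For a Dirichlet(a₁,…,a_K) with all aᵢ > 1, the mode has j-th component (aⱼ − 1)/(Σaᵢ − K).
Here Σaᵢ = 108 and K = 5, so p_B = (23 − 1)/(108 − 5) = 22/103 ≈ 0.2136.

MAP estimate of p_B = 0.2136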